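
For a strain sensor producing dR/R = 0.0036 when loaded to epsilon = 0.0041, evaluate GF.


GF = (dR/R) / epsilon
= 0.0036 / 0.0041
= 0.8780

0.8780


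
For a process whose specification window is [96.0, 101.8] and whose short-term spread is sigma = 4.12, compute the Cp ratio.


Cp = (USL - LSL) / (6 * sigma)
= (101.8 - 96.0) / (6 * 4.12)
= 5.8000 / 24.7200
= 0.2346

0.2346


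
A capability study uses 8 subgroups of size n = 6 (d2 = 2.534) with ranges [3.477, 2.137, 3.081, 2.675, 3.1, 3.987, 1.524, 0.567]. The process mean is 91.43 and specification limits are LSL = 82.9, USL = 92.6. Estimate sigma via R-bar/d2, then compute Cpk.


R_bar = (3.477 + 2.137 + 3.081 + 2.675 + 3.1 + 3.987 + 1.524 + 0.567) / 8 = 2.5685
sigma = R_bar / d2 = 2.5685 / 2.534 = 1.0136148
Cp = (USL - LSL)/(6*sigma) = (92.6 - 82.9)/(6*1.0136148) = 1.5950
Cpu = (92.6 - 91.43)/(3*1.0136148) = 0.3848
Cpl = (91.43 - 82.9)/(3*1.0136148) = 2.8051
Cpk = min(Cpu, Cpl) = 0.3848

0.3848


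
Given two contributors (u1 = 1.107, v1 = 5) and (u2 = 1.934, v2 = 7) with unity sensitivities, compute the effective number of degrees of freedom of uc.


uc = sqrt(u1^2 + u2^2) = sqrt(1.107^2 + 1.934^2) = 2.2284086
v_eff = uc^4 / (u1^4/v1 + u2^4/v2)
= 2.2284086^4 / (1.107^4/5 + 1.934^4/7)
= 24.659218 / 2.2989541
v_eff = 10.7263

10.7263


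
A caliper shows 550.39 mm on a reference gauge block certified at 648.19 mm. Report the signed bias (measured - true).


Systematic error = measured - true
= 550.39 - 648.19
= -97.8000

-97.8000


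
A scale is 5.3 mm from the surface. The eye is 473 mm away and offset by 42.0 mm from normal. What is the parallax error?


error = h * offset / d
= 5.3 * 42.0 / 473
= 0.4706

0.4706


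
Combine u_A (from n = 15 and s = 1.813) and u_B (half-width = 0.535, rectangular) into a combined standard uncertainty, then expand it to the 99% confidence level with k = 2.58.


u_A = s / sqrt(n) = 1.813 / sqrt(15) = 0.46811459
u_B = half_width / sqrt(3) = 0.535 / sqrt(3) = 0.30888239
uc = sqrt(u_A^2 + u_B^2) = sqrt(0.46811459^2 + 0.30888239^2) = 0.5608383
U = k * uc = 2.58 * 0.5608383
U = 1.4470

1.4470


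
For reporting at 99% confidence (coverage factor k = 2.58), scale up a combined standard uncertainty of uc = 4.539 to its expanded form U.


U = k * uc
U = 2.58 * 4.539
U = 11.7106

11.7106


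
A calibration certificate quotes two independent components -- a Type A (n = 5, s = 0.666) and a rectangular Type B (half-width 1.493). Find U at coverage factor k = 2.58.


u_A = s / sqrt(n) = 0.666 / sqrt(5) = 0.29784425
u_B = half_width / sqrt(3) = 1.493 / sqrt(3) = 0.86198395
uc = sqrt(u_A^2 + u_B^2) = sqrt(0.29784425^2 + 0.86198395^2) = 0.91199097
U = k * uc = 2.58 * 0.91199097
U = 2.3529

2.3529


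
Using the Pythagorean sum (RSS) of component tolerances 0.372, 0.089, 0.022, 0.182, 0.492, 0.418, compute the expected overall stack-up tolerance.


RSS = sqrt(0.372^2 + 0.089^2 + 0.022^2 + 0.182^2 + 0.492^2 + 0.418^2)
= sqrt(0.596701)
= 0.7725

0.7725


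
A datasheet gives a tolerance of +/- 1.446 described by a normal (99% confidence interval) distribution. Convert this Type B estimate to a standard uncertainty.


u_B = half_width / 2.576
u_B = 1.446 / 2.576
u_B = 0.5613

0.5613


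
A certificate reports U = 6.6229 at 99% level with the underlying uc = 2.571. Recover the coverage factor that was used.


k = U / uc
k = 6.6229 / 2.571
k = 2.576

2.576


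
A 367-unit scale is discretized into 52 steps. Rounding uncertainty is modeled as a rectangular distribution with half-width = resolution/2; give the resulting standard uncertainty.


resolution = range / divisions
resolution = 367 / 52 = 7.0576923
u_res = resolution / (2*sqrt(3))
u_res = 7.0576923 / 3.4641016
u_res = 2.0374

2.0374


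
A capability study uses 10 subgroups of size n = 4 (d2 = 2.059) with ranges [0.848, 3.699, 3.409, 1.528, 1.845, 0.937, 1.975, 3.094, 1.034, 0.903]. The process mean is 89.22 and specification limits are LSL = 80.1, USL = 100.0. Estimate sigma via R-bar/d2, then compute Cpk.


R_bar = (0.848 + 3.699 + 3.409 + 1.528 + 1.845 + 0.937 + 1.975 + 3.094 + 1.034 + 0.903) / 10 = 1.9272
sigma = R_bar / d2 = 1.9272 / 2.059 = 0.93598834
Cp = (USL - LSL)/(6*sigma) = (100.0 - 80.1)/(6*0.93598834) = 3.5435
Cpu = (100.0 - 89.22)/(3*0.93598834) = 3.8391
Cpl = (89.22 - 80.1)/(3*0.93598834) = 3.2479
Cpk = min(Cpu, Cpl) = 3.2479

3.2479


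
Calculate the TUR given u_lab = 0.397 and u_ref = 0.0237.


TUR = u_lab / u_ref
= 0.397 / 0.0237
= 16.7511

16.7511


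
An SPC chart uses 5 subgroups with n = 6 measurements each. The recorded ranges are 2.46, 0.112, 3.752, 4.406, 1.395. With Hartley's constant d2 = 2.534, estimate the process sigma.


R_bar = (2.46 + 0.112 + 3.752 + 4.406 + 1.395) / 5
R_bar = 12.125 / 5 = 2.425
sigma_hat = R_bar / d2 = 2.425 / 2.534 = 0.9570

0.9570


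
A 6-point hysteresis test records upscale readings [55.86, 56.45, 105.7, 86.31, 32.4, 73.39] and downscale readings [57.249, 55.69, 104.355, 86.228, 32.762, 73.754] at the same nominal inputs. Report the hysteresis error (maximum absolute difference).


|55.86 - 57.249| = 1.3890
|56.45 - 55.69| = 0.7600
|105.7 - 104.355| = 1.3450
|86.31 - 86.228| = 0.0820
|32.4 - 32.762| = 0.3620
|73.39 - 73.754| = 0.3640
hysteresis = max(diffs) = 1.3890

1.3890


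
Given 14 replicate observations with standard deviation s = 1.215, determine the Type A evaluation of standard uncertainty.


u_A = s / sqrt(n)
u_A = 1.215 / sqrt(14)
u_A = 1.215 / 3.7416574
u_A = 0.3247

0.3247


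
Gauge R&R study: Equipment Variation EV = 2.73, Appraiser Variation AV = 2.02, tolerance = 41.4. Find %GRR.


GRR = sqrt(EV^2 + AV^2) = sqrt(2.73^2 + 2.02^2) = 3.3960713
%GRR = GRR / tol * 100 = 3.3960713 / 41.4 * 100
%GRR = 8.2031

8.2031


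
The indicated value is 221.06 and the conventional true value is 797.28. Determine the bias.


Systematic error = measured - true
= 221.06 - 797.28
= -576.2200

-576.2200


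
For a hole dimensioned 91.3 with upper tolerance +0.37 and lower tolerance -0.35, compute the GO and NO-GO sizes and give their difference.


GO = nominal - lower_tol (smallest hole = maximum material condition)
GO = 91.3 - 0.35 = 90.95
NO-GO = nominal + upper_tol (largest hole = least material condition)
NO-GO = 91.3 + 0.37 = 91.67
spread = NO-GO - GO = 91.67 - 90.95 = 0.7200

0.7200


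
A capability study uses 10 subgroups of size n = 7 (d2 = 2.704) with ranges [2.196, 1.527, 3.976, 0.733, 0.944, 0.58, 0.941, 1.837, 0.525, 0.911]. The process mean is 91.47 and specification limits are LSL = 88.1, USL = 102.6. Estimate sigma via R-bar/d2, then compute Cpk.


R_bar = (2.196 + 1.527 + 3.976 + 0.733 + 0.944 + 0.58 + 0.941 + 1.837 + 0.525 + 0.911) / 10 = 1.417
sigma = R_bar / d2 = 1.417 / 2.704 = 0.52403846
Cp = (USL - LSL)/(6*sigma) = (102.6 - 88.1)/(6*0.52403846) = 4.6116
Cpu = (102.6 - 91.47)/(3*0.52403846) = 7.0796
Cpl = (91.47 - 88.1)/(3*0.52403846) = 2.1436
Cpk = min(Cpu, Cpl) = 2.1436

2.1436


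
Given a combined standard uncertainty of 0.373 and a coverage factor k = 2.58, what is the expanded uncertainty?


U = k * uc
U = 2.58 * 0.373
U = 0.9623

0.9623


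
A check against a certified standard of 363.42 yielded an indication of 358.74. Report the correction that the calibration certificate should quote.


Correction = standard - reading
= 363.42 - 358.74
= 4.6800

4.6800


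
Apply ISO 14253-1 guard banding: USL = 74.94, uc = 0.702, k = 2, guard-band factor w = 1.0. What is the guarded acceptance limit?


U = k * uc = 2 * 0.702 = 1.404
guard band g = w * U = 1.0 * 1.404 = 1.404
AL = USL - g = 74.94 - 1.404
AL = 73.5360

73.5360


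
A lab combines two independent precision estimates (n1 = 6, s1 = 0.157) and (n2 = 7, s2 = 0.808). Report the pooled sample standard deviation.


s_p = sqrt(((n1-1)*s1^2 + (n2-1)*s2^2) / (n1+n2-2))
numerator = (6-1)*0.157^2 + (7-1)*0.808^2 = 0.123245 + 3.917184 = 4.040429
denominator = 6 + 7 - 2 = 11
s_p^2 = 4.040429 / 11 = 0.36731173
s_p = sqrt(0.36731173) = 0.6061

0.6061


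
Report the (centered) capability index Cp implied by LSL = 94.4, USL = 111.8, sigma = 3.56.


Cp = (USL - LSL) / (6 * sigma)
= (111.8 - 94.4) / (6 * 3.56)
= 17.4000 / 21.3600
= 0.8146

0.8146


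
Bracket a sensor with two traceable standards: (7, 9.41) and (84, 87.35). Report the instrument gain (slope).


slope = (y2 - y1) / (x2 - x1)
= (87.35 - 9.41) / (84 - 7)
= 77.9400 / 77
= 1.0122

1.0122


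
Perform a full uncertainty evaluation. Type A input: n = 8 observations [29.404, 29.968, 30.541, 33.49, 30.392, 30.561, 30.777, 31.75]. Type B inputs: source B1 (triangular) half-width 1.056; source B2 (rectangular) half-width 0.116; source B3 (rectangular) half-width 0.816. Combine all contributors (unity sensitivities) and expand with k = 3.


mean = (29.404 + 29.968 + 30.541 + 33.49 + 30.392 + 30.561 + 30.777 + 31.75) / 8 = 30.860375
s = sqrt(sum((x - mean)^2)/(n-1)) = 1.2559387
u_A = s / sqrt(n) = 1.2559387 / sqrt(8) = 0.44404139
u_B1 = 1.056 / sqrt(6) = 0.43111019
u_B2 = 0.116 / sqrt(3) = 0.066972631
u_B3 = 0.816 / sqrt(3) = 0.47111782
uc = sqrt(0.44404139^2 + 0.43111019^2 + 0.066972631^2 + 0.47111782^2) = 0.78068309
U = k * uc = 3 * 0.78068309
U = 2.3420

2.3420


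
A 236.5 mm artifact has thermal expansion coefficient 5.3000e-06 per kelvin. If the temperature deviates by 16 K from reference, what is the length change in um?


dL = L * alpha * dT
= 236.5 * 5.3000e-06 * 16
= 0.0200552 mm
dL_um = 0.0200552 * 1000 = 20.0552 um

20.0552


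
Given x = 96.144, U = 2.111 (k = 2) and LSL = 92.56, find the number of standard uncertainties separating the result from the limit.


u = U / k = 2.111 / 2 = 1.0555
margin = |LSL - x| = |92.56 - 96.144| = 3.584
z = margin / u = 3.584 / 1.0555
z = 3.3955

3.3955


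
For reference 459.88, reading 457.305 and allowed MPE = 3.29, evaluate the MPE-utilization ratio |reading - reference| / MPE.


e = indication - reference = 457.305 - 459.88 = -2.5750
|e| = 2.5750
ratio = |e| / MPE = 2.5750 / 3.29
ratio = 0.7827

0.7827


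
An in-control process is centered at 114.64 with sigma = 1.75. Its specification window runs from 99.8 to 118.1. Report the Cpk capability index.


Cpu = (USL - mean) / (3*sigma) = (118.1 - 114.64) / (3*1.75) = 0.6590
Cpl = (mean - LSL) / (3*sigma) = (114.64 - 99.8) / (3*1.75) = 2.8267
Cpk = min(Cpu, Cpl) = 0.6590

0.6590


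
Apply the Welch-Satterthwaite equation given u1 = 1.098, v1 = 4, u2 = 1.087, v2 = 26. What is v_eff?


uc = sqrt(u1^2 + u2^2) = sqrt(1.098^2 + 1.087^2) = 1.5450479
v_eff = uc^4 / (u1^4/v1 + u2^4/v2)
= 1.5450479^4 / (1.098^4/4 + 1.087^4/26)
= 5.698595 / 0.41706661
v_eff = 13.6635

13.6635


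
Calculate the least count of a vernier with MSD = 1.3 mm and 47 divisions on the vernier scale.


LC = MSD / n_div
= 1.3 / 47
= 0.0277

0.0277


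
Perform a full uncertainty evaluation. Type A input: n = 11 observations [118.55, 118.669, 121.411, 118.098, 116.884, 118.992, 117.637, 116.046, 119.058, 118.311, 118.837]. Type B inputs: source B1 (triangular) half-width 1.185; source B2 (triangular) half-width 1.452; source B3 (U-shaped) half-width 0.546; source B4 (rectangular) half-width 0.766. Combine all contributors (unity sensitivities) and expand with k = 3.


mean = (118.55 + 118.669 + 121.411 + 118.098 + 116.884 + 118.992 + 117.637 + 116.046 + 119.058 + 118.311 + 118.837) / 11 = 118.4084545
s = sqrt(sum((x - mean)^2)/(n-1)) = 1.3658499
u_A = s / sqrt(n) = 1.3658499 / sqrt(11) = 0.41181924
u_B1 = 1.185 / sqrt(6) = 0.48377422
u_B2 = 1.452 / sqrt(6) = 0.59277652
u_B3 = 0.546 / sqrt(2) = 0.3860803
u_B4 = 0.766 / sqrt(3) = 0.44225031
uc = sqrt(0.41181924^2 + 0.48377422^2 + 0.59277652^2 + 0.3860803^2 + 0.44225031^2) = 1.0486467
U = k * uc = 3 * 1.0486467
U = 3.1459

3.1459


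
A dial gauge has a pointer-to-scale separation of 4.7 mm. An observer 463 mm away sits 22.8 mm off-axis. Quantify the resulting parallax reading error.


error = h * offset / d
= 4.7 * 22.8 / 463
= 0.2314

0.2314


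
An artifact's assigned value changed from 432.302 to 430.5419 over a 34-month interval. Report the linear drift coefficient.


rate = (v2 - v1) / months
= (430.5419 - 432.302) / 34
= -1.7601 / 34
= -0.0518

-0.0518


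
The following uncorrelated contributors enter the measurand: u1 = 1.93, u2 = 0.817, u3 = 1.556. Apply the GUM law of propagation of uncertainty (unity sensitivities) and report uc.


uc = sqrt(1.93^2 + 0.817^2 + 1.556^2)
uc = sqrt(6.813525)
uc = 2.6103

2.6103


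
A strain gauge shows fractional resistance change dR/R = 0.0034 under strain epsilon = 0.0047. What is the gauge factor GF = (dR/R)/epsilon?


GF = (dR/R) / epsilon
= 0.0034 / 0.0047
= 0.7234

0.7234


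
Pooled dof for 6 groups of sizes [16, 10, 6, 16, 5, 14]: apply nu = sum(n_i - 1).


nu = sum_i (n_i - 1)
nu = ((16 - 1) + (10 - 1) + (6 - 1) + (16 - 1) + (5 - 1) + (14 - 1))
nu = 15 + 9 + 5 + 15 + 4 + 13
nu = 61

61


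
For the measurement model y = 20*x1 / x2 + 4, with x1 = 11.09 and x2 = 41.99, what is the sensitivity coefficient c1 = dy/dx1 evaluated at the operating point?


y = 20*x1 / x2 + 4
dy/dx1 = 20/x2
Evaluate at x2 = 41.99: c1 = 20 / 41.99
c1 = 0.4763

0.4763


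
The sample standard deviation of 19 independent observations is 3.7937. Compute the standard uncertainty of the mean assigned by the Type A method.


u_A = s / sqrt(n)
u_A = 3.7937 / sqrt(19)
u_A = 3.7937 / 4.3588989
u_A = 0.8703

0.8703


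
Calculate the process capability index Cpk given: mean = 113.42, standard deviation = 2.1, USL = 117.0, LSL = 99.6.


Cpu = (USL - mean) / (3*sigma) = (117.0 - 113.42) / (3*2.1) = 0.5683
Cpl = (mean - LSL) / (3*sigma) = (113.42 - 99.6) / (3*2.1) = 2.1937
Cpk = min(Cpu, Cpl) = 0.5683

0.5683


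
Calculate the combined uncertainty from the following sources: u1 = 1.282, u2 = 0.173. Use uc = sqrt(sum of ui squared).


uc = sqrt(1.282^2 + 0.173^2)
uc = sqrt(1.673453)
uc = 1.2936

1.2936


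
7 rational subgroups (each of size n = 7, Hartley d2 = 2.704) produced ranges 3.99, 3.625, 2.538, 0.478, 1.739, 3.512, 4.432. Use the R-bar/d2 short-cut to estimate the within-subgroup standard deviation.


R_bar = (3.99 + 3.625 + 2.538 + 0.478 + 1.739 + 3.512 + 4.432) / 7
R_bar = 20.314 / 7 = 2.902
sigma_hat = R_bar / d2 = 2.902 / 2.704 = 1.0732

1.0732


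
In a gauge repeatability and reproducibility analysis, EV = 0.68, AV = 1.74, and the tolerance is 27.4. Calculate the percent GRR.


GRR = sqrt(EV^2 + AV^2) = sqrt(0.68^2 + 1.74^2) = 1.8681542
%GRR = GRR / tol * 100 = 1.8681542 / 27.4 * 100
%GRR = 6.8181

6.8181


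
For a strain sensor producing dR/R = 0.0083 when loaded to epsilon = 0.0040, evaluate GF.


GF = (dR/R) / epsilon
= 0.0083 / 0.0040
= 2.0750

2.0750


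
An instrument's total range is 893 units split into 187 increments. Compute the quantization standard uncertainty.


resolution = range / divisions
resolution = 893 / 187 = 4.7754011
u_res = resolution / (2*sqrt(3))
u_res = 4.7754011 / 3.4641016
u_res = 1.3785

1.3785


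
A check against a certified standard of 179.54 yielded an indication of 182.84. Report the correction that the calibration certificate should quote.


Correction = standard - reading
= 179.54 - 182.84
= -3.3000

-3.3000


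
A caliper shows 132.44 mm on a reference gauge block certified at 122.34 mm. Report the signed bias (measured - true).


Systematic error = measured - true
= 132.44 - 122.34
= 10.1000

10.1000


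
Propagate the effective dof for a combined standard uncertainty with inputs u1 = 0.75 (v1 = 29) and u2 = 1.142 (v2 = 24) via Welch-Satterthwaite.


uc = sqrt(u1^2 + u2^2) = sqrt(0.75^2 + 1.142^2) = 1.3662591
v_eff = uc^4 / (u1^4/v1 + u2^4/v2)
= 1.3662591^4 / (0.75^4/29 + 1.142^4/24)
= 3.4844342 / 0.081779049
v_eff = 42.6079

42.6079


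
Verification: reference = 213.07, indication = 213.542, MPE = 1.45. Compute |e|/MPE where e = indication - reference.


e = indication - reference = 213.542 - 213.07 = 0.4720
|e| = 0.4720
ratio = |e| / MPE = 0.4720 / 1.45
ratio = 0.3255

0.3255


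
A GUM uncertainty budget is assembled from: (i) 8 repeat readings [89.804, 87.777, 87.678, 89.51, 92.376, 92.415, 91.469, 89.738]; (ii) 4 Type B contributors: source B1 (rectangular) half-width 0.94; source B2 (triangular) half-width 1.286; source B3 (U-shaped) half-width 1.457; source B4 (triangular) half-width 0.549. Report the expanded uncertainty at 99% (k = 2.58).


mean = (89.804 + 87.777 + 87.678 + 89.51 + 92.376 + 92.415 + 91.469 + 89.738) / 8 = 90.095875
s = sqrt(sum((x - mean)^2)/(n-1)) = 1.8609751
u_A = s / sqrt(n) = 1.8609751 / sqrt(8) = 0.65795406
u_B1 = 0.94 / sqrt(3) = 0.54270925
u_B2 = 1.286 / sqrt(6) = 0.5250073
u_B3 = 1.457 / sqrt(2) = 1.0302546
u_B4 = 0.549 / sqrt(6) = 0.22412831
uc = sqrt(0.65795406^2 + 0.54270925^2 + 0.5250073^2 + 1.0302546^2 + 0.22412831^2) = 1.4542103
U = k * uc = 2.58 * 1.4542103
U = 3.7519

3.7519


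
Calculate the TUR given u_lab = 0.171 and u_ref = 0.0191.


TUR = u_lab / u_ref
= 0.171 / 0.0191
= 8.9529

8.9529


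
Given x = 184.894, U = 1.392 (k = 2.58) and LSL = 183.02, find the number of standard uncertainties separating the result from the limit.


u = U / k = 1.392 / 2.58 = 0.53953488
margin = |LSL - x| = |183.02 - 184.894| = 1.874
z = margin / u = 1.874 / 0.53953488
z = 3.4734

3.4734


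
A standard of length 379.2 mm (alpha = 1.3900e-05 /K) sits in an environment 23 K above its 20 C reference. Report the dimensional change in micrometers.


dL = L * alpha * dT
= 379.2 * 1.3900e-05 * 23
= 0.1212302 mm
dL_um = 0.1212302 * 1000 = 121.2302 um

121.2302


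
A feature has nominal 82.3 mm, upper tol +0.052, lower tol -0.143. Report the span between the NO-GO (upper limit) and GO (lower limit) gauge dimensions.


GO = nominal - lower_tol (smallest hole = maximum material condition)
GO = 82.3 - 0.143 = 82.157
NO-GO = nominal + upper_tol (largest hole = least material condition)
NO-GO = 82.3 + 0.052 = 82.352
spread = NO-GO - GO = 82.352 - 82.157 = 0.1950

0.1950


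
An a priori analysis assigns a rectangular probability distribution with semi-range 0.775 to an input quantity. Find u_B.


u_B = half_width / sqrt(3)
u_B = 0.775 / 1.7320508
u_B = 0.4474

0.4474


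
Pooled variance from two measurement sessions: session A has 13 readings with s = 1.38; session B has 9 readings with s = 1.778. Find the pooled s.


s_p = sqrt(((n1-1)*s1^2 + (n2-1)*s2^2) / (n1+n2-2))
numerator = (13-1)*1.38^2 + (9-1)*1.778^2 = 22.8528 + 25.290272 = 48.143072
denominator = 13 + 9 - 2 = 20
s_p^2 = 48.143072 / 20 = 2.4071536
s_p = sqrt(2.4071536) = 1.5515

1.5515


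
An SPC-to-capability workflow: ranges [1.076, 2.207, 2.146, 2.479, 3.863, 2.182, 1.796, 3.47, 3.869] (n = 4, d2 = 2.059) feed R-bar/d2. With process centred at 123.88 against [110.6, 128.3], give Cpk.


R_bar = (1.076 + 2.207 + 2.146 + 2.479 + 3.863 + 2.182 + 1.796 + 3.47 + 3.869) / 9 = 2.5653333
sigma = R_bar / d2 = 2.5653333 / 2.059 = 1.2459122
Cp = (USL - LSL)/(6*sigma) = (128.3 - 110.6)/(6*1.2459122) = 2.3677
Cpu = (128.3 - 123.88)/(3*1.2459122) = 1.1825
Cpl = (123.88 - 110.6)/(3*1.2459122) = 3.5530
Cpk = min(Cpu, Cpl) = 1.1825

1.1825


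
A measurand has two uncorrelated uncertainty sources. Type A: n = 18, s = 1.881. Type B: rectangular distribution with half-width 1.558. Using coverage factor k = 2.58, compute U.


u_A = s / sqrt(n) = 1.881 / sqrt(18) = 0.44335595
u_B = half_width / sqrt(3) = 1.558 / sqrt(3) = 0.89951172
uc = sqrt(u_A^2 + u_B^2) = sqrt(0.44335595^2 + 0.89951172^2) = 1.0028389
U = k * uc = 2.58 * 1.0028389
U = 2.5873

2.5873


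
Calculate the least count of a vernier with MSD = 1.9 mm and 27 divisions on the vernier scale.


LC = MSD / n_div
= 1.9 / 27
= 0.0704

0.0704


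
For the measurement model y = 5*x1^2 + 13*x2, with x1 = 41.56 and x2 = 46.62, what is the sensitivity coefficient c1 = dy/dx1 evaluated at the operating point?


y = 5*x1^2 + 13*x2
dy/dx1 = 2*5*x1
Evaluate at x1 = 41.56: c1 = 10 * 41.56
c1 = 415.6000

415.6000


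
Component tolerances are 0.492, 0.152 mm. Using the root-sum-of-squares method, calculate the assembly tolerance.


RSS = sqrt(0.492^2 + 0.152^2)
= sqrt(0.265168)
= 0.5149

0.5149


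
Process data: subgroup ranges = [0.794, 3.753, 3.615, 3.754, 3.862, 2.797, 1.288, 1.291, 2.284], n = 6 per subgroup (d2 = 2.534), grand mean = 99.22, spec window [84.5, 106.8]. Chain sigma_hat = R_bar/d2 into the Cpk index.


R_bar = (0.794 + 3.753 + 3.615 + 3.754 + 3.862 + 2.797 + 1.288 + 1.291 + 2.284) / 9 = 2.6042222
sigma = R_bar / d2 = 2.6042222 / 2.534 = 1.027712
Cp = (USL - LSL)/(6*sigma) = (106.8 - 84.5)/(6*1.027712) = 3.6164
Cpu = (106.8 - 99.22)/(3*1.027712) = 2.4585
Cpl = (99.22 - 84.5)/(3*1.027712) = 4.7744
Cpk = min(Cpu, Cpl) = 2.4585

2.4585


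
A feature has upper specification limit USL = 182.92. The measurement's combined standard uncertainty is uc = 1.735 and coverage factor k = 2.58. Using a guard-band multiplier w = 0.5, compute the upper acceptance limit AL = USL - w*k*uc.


U = k * uc = 2.58 * 1.735 = 4.4763
guard band g = w * U = 0.5 * 4.4763 = 2.23815
AL = USL - g = 182.92 - 2.23815
AL = 180.6818

180.6818


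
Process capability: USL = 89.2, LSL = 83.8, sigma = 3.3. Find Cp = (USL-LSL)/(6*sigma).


Cp = (USL - LSL) / (6 * sigma)
= (89.2 - 83.8) / (6 * 3.3)
= 5.4000 / 19.8000
= 0.2727

0.2727


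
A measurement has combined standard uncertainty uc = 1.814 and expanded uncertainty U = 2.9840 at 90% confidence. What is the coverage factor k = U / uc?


k = U / uc
k = 2.9840 / 1.814
k = 1.645

1.645


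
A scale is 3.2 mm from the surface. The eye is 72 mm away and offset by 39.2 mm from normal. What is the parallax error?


error = h * offset / d
= 3.2 * 39.2 / 72
= 1.7422

1.7422


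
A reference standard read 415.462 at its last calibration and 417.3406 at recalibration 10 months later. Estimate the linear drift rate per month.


rate = (v2 - v1) / months
= (417.3406 - 415.462) / 10
= 1.8786 / 10
= 0.1879

0.1879


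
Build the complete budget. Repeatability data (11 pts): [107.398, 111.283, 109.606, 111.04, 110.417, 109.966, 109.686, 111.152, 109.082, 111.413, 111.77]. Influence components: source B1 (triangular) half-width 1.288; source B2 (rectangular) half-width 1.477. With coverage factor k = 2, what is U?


mean = (107.398 + 111.283 + 109.606 + 111.04 + 110.417 + 109.966 + 109.686 + 111.152 + 109.082 + 111.413 + 111.77) / 11 = 110.2557273
s = sqrt(sum((x - mean)^2)/(n-1)) = 1.2847921
u_A = s / sqrt(n) = 1.2847921 / sqrt(11) = 0.38737939
u_B1 = 1.288 / sqrt(6) = 0.5258238
u_B2 = 1.477 / sqrt(3) = 0.85274635
uc = sqrt(0.38737939^2 + 0.5258238^2 + 0.85274635^2) = 1.0741181
U = k * uc = 2 * 1.0741181
U = 2.1482

2.1482


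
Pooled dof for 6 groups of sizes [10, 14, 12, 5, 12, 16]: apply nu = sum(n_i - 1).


nu = sum_i (n_i - 1)
nu = ((10 - 1) + (14 - 1) + (12 - 1) + (5 - 1) + (12 - 1) + (16 - 1))
nu = 9 + 13 + 11 + 4 + 11 + 15
nu = 63

63


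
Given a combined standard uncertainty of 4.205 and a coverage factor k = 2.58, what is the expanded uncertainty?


U = k * uc
U = 2.58 * 4.205
U = 10.8489

10.8489


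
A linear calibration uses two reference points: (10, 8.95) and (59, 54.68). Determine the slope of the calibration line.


slope = (y2 - y1) / (x2 - x1)
= (54.68 - 8.95) / (59 - 10)
= 45.7300 / 49
= 0.9333

0.9333


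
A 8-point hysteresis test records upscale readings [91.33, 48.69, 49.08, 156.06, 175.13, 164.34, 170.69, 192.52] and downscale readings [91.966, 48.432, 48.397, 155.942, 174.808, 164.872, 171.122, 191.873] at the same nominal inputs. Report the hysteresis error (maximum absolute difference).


|91.33 - 91.966| = 0.6360
|48.69 - 48.432| = 0.2580
|49.08 - 48.397| = 0.6830
|156.06 - 155.942| = 0.1180
|175.13 - 174.808| = 0.3220
|164.34 - 164.872| = 0.5320
|170.69 - 171.122| = 0.4320
|192.52 - 191.873| = 0.6470
hysteresis = max(diffs) = 0.6830

0.6830


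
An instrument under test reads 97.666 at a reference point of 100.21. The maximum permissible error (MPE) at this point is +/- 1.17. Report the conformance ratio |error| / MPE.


e = indication - reference = 97.666 - 100.21 = -2.5440
|e| = 2.5440
ratio = |e| / MPE = 2.5440 / 1.17
ratio = 2.1744

2.1744


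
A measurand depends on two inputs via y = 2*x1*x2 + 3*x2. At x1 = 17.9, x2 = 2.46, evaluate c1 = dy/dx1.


y = 2*x1*x2 + 3*x2
dy/dx1 = 2*x2
Evaluate at x2 = 2.46: c1 = 2 * 2.46
c1 = 4.9200

4.9200


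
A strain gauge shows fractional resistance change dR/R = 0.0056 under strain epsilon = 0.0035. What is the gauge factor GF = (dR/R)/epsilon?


GF = (dR/R) / epsilon
= 0.0056 / 0.0035
= 1.6000

1.6000


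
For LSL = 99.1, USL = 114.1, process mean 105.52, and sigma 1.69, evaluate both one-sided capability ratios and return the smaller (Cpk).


Cpu = (USL - mean) / (3*sigma) = (114.1 - 105.52) / (3*1.69) = 1.6923
Cpl = (mean - LSL) / (3*sigma) = (105.52 - 99.1) / (3*1.69) = 1.2663
Cpk = min(Cpu, Cpl) = 1.2663

1.2663


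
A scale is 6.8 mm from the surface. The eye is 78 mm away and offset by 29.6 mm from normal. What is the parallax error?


error = h * offset / d
= 6.8 * 29.6 / 78
= 2.5805

2.5805


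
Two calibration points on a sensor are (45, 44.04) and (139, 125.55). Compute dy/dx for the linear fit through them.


slope = (y2 - y1) / (x2 - x1)
= (125.55 - 44.04) / (139 - 45)
= 81.5100 / 94
= 0.8671

0.8671


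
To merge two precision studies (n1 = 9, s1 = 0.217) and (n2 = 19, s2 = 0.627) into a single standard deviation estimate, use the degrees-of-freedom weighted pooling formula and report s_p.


s_p = sqrt(((n1-1)*s1^2 + (n2-1)*s2^2) / (n1+n2-2))
numerator = (9-1)*0.217^2 + (19-1)*0.627^2 = 0.376712 + 7.076322 = 7.453034
denominator = 9 + 19 - 2 = 26
s_p^2 = 7.453034 / 26 = 0.28665515
s_p = sqrt(0.28665515) = 0.5354

0.5354


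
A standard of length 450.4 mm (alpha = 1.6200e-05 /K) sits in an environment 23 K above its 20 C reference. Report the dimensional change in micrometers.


dL = L * alpha * dT
= 450.4 * 1.6200e-05 * 23
= 0.1678190 mm
dL_um = 0.1678190 * 1000 = 167.8190 um

167.8190


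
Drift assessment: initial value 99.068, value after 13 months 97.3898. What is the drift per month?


rate = (v2 - v1) / months
= (97.3898 - 99.068) / 13
= -1.6782 / 13
= -0.1291

-0.1291


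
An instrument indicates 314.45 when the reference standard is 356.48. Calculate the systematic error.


Systematic error = measured - true
= 314.45 - 356.48
= -42.0300

-42.0300


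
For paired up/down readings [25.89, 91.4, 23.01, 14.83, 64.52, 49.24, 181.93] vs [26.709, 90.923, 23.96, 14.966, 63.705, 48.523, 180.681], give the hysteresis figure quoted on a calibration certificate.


|25.89 - 26.709| = 0.8190
|91.4 - 90.923| = 0.4770
|23.01 - 23.96| = 0.9500
|14.83 - 14.966| = 0.1360
|64.52 - 63.705| = 0.8150
|49.24 - 48.523| = 0.7170
|181.93 - 180.681| = 1.2490
hysteresis = max(diffs) = 1.2490

1.2490


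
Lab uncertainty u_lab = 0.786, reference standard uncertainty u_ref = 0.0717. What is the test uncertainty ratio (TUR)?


TUR = u_lab / u_ref
= 0.786 / 0.0717
= 10.9623

10.9623


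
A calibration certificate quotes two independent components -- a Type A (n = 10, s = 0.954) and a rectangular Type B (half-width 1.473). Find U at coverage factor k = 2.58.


u_A = s / sqrt(n) = 0.954 / sqrt(10) = 0.30168129
u_B = half_width / sqrt(3) = 1.473 / sqrt(3) = 0.85043695
uc = sqrt(u_A^2 + u_B^2) = sqrt(0.30168129^2 + 0.85043695^2) = 0.90236057
U = k * uc = 2.58 * 0.90236057
U = 2.3281

2.3281


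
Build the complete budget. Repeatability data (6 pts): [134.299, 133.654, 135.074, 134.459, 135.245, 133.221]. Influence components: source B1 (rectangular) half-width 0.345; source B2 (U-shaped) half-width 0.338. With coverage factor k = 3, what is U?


mean = (134.299 + 133.654 + 135.074 + 134.459 + 135.245 + 133.221) / 6 = 134.3253333
s = sqrt(sum((x - mean)^2)/(n-1)) = 0.78677688
u_A = s / sqrt(n) = 0.78677688 / sqrt(6) = 0.32120032
u_B1 = 0.345 / sqrt(3) = 0.19918584
u_B2 = 0.338 / sqrt(2) = 0.23900209
uc = sqrt(0.32120032^2 + 0.19918584^2 + 0.23900209^2) = 0.4471763
U = k * uc = 3 * 0.4471763
U = 1.3415

1.3415


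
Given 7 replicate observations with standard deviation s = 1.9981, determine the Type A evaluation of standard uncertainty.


u_A = s / sqrt(n)
u_A = 1.9981 / sqrt(7)
u_A = 1.9981 / 2.6457513
u_A = 0.7552

0.7552


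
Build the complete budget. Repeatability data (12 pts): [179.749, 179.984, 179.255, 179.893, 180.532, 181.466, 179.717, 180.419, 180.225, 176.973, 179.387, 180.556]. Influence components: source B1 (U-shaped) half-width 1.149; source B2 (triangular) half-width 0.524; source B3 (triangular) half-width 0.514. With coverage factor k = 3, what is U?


mean = (179.749 + 179.984 + 179.255 + 179.893 + 180.532 + 181.466 + 179.717 + 180.419 + 180.225 + 176.973 + 179.387 + 180.556) / 12 = 179.8463333
s = sqrt(sum((x - mean)^2)/(n-1)) = 1.0842869
u_A = s / sqrt(n) = 1.0842869 / sqrt(12) = 0.31300667
u_B1 = 1.149 / sqrt(2) = 0.81246569
u_B2 = 0.524 / sqrt(6) = 0.2139221
u_B3 = 0.514 / sqrt(6) = 0.20983962
uc = sqrt(0.31300667^2 + 0.81246569^2 + 0.2139221^2 + 0.20983962^2) = 0.92079803
U = k * uc = 3 * 0.92079803
U = 2.7624

2.7624


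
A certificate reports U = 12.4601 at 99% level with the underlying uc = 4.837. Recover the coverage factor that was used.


k = U / uc
k = 12.4601 / 4.837
k = 2.576

2.576


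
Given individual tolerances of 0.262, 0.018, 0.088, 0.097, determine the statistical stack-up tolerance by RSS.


RSS = sqrt(0.262^2 + 0.018^2 + 0.088^2 + 0.097^2)
= sqrt(0.086121)
= 0.2935

0.2935


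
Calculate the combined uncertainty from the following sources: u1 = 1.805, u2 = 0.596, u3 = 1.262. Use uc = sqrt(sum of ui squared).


uc = sqrt(1.805^2 + 0.596^2 + 1.262^2)
uc = sqrt(5.205885)
uc = 2.2816

2.2816


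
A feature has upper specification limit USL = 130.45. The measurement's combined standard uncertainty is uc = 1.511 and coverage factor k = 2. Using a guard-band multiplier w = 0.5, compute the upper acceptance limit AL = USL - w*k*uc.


U = k * uc = 2 * 1.511 = 3.022
guard band g = w * U = 0.5 * 3.022 = 1.511
AL = USL - g = 130.45 - 1.511
AL = 128.9390

128.9390


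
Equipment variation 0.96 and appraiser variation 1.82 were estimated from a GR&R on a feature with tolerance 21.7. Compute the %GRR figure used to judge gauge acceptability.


GRR = sqrt(EV^2 + AV^2) = sqrt(0.96^2 + 1.82^2) = 2.0576686
%GRR = GRR / tol * 100 = 2.0576686 / 21.7 * 100
%GRR = 9.4823

9.4823


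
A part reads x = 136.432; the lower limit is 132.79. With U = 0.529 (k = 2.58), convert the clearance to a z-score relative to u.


u = U / k = 0.529 / 2.58 = 0.20503876
margin = |LSL - x| = |132.79 - 136.432| = 3.642
z = margin / u = 3.642 / 0.20503876
z = 17.7625

17.7625


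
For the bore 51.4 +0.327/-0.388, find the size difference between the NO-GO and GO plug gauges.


GO = nominal - lower_tol (smallest hole = maximum material condition)
GO = 51.4 - 0.388 = 51.012
NO-GO = nominal + upper_tol (largest hole = least material condition)
NO-GO = 51.4 + 0.327 = 51.727
spread = NO-GO - GO = 51.727 - 51.012 = 0.7150

0.7150


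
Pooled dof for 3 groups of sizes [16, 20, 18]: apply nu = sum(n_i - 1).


nu = sum_i (n_i - 1)
nu = ((16 - 1) + (20 - 1) + (18 - 1))
nu = 15 + 19 + 17
nu = 51

51


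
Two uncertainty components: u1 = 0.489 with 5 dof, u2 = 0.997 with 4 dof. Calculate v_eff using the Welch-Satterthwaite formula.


uc = sqrt(u1^2 + u2^2) = sqrt(0.489^2 + 0.997^2) = 1.1104639
v_eff = uc^4 / (u1^4/v1 + u2^4/v2)
= 1.1104639^4 / (0.489^4/5 + 0.997^4/4)
= 1.5206098 / 0.25844924
v_eff = 5.8836

5.8836


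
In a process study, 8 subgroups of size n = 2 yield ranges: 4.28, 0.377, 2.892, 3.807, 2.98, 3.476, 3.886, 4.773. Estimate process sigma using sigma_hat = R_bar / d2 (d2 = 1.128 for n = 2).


R_bar = (4.28 + 0.377 + 2.892 + 3.807 + 2.98 + 3.476 + 3.886 + 4.773) / 8
R_bar = 26.471 / 8 = 3.308875
sigma_hat = R_bar / d2 = 3.308875 / 1.128 = 2.9334

2.9334


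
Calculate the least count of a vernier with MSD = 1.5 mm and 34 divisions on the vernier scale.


LC = MSD / n_div
= 1.5 / 34
= 0.0441

0.0441


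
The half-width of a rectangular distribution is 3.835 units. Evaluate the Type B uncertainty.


u_B = half_width / sqrt(3)
u_B = 3.835 / 1.7320508
u_B = 2.2141

2.2141


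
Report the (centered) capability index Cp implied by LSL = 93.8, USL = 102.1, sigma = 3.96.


Cp = (USL - LSL) / (6 * sigma)
= (102.1 - 93.8) / (6 * 3.96)
= 8.3000 / 23.7600
= 0.3493

0.3493


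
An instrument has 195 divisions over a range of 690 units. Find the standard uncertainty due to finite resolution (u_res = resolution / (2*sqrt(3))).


resolution = range / divisions
resolution = 690 / 195 = 3.5384615
u_res = resolution / (2*sqrt(3))
u_res = 3.5384615 / 3.4641016
u_res = 1.0215

1.0215


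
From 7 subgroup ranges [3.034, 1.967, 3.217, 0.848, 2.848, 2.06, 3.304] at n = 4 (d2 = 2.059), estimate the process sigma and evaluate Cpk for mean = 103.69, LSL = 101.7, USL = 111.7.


R_bar = (3.034 + 1.967 + 3.217 + 0.848 + 2.848 + 2.06 + 3.304) / 7 = 2.4682857
sigma = R_bar / d2 = 2.4682857 / 2.059 = 1.1987789
Cp = (USL - LSL)/(6*sigma) = (111.7 - 101.7)/(6*1.1987789) = 1.3903
Cpu = (111.7 - 103.69)/(3*1.1987789) = 2.2273
Cpl = (103.69 - 101.7)/(3*1.1987789) = 0.5533
Cpk = min(Cpu, Cpl) = 0.5533

0.5533


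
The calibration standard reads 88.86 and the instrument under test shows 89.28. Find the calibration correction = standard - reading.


Correction = standard - reading
= 88.86 - 89.28
= -0.4200

-0.4200


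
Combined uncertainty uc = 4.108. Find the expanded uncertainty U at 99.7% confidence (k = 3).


U = k * uc
U = 3 * 4.108
U = 12.3240

12.3240


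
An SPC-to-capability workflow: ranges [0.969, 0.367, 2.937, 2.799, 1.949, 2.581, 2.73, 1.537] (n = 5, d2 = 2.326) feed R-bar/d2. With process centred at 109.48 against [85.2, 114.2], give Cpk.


R_bar = (0.969 + 0.367 + 2.937 + 2.799 + 1.949 + 2.581 + 2.73 + 1.537) / 8 = 1.983625
sigma = R_bar / d2 = 1.983625 / 2.326 = 0.85280525
Cp = (USL - LSL)/(6*sigma) = (114.2 - 85.2)/(6*0.85280525) = 5.6676
Cpu = (114.2 - 109.48)/(3*0.85280525) = 1.8449
Cpl = (109.48 - 85.2)/(3*0.85280525) = 9.4902
Cpk = min(Cpu, Cpl) = 1.8449

1.8449


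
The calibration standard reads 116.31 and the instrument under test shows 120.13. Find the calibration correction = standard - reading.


Correction = standard - reading
= 116.31 - 120.13
= -3.8200

-3.8200


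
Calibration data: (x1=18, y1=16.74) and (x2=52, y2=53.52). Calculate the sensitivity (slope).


slope = (y2 - y1) / (x2 - x1)
= (53.52 - 16.74) / (52 - 18)
= 36.7800 / 34
= 1.0818

1.0818


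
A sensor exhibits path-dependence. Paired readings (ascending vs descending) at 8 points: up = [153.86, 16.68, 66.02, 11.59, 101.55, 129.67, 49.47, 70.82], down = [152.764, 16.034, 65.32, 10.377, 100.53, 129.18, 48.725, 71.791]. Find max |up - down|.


|153.86 - 152.764| = 1.0960
|16.68 - 16.034| = 0.6460
|66.02 - 65.32| = 0.7000
|11.59 - 10.377| = 1.2130
|101.55 - 100.53| = 1.0200
|129.67 - 129.18| = 0.4900
|49.47 - 48.725| = 0.7450
|70.82 - 71.791| = 0.9710
hysteresis = max(diffs) = 1.2130

1.2130


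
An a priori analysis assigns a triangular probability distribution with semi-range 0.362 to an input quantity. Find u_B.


u_B = half_width / sqrt(6)
u_B = 0.362 / 2.4494897
u_B = 0.1478

0.1478


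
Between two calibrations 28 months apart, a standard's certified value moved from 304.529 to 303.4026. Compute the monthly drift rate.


rate = (v2 - v1) / months
= (303.4026 - 304.529) / 28
= -1.1264 / 28
= -0.0402

-0.0402


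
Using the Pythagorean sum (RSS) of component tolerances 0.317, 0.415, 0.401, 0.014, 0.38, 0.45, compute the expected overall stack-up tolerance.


RSS = sqrt(0.317^2 + 0.415^2 + 0.401^2 + 0.014^2 + 0.38^2 + 0.45^2)
= sqrt(0.780611)
= 0.8835

0.8835


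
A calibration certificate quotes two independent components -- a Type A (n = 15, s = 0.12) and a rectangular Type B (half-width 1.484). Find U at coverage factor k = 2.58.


u_A = s / sqrt(n) = 0.12 / sqrt(15) = 0.030983867
u_B = half_width / sqrt(3) = 1.484 / sqrt(3) = 0.8567878
uc = sqrt(u_A^2 + u_B^2) = sqrt(0.030983867^2 + 0.8567878^2) = 0.85734785
U = k * uc = 2.58 * 0.85734785
U = 2.2120

2.2120


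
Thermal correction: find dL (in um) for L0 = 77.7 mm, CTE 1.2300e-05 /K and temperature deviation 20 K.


dL = L * alpha * dT
= 77.7 * 1.2300e-05 * 20
= 0.0191142 mm
dL_um = 0.0191142 * 1000 = 19.1142 um

19.1142


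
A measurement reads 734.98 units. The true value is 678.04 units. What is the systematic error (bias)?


Systematic error = measured - true
= 734.98 - 678.04
= 56.9400

56.9400


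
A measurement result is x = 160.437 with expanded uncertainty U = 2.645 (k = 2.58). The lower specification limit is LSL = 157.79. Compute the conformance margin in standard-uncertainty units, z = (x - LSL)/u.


u = U / k = 2.645 / 2.58 = 1.0251938
margin = |LSL - x| = |157.79 - 160.437| = 2.647
z = margin / u = 2.647 / 1.0251938
z = 2.5820

2.5820


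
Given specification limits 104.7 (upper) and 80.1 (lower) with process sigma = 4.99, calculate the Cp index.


Cp = (USL - LSL) / (6 * sigma)
= (104.7 - 80.1) / (6 * 4.99)
= 24.6000 / 29.9400
= 0.8216

0.8216


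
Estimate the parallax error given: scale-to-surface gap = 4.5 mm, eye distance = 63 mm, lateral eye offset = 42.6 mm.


error = h * offset / d
= 4.5 * 42.6 / 63
= 3.0429

3.0429


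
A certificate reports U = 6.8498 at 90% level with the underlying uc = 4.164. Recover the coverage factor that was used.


k = U / uc
k = 6.8498 / 4.164
k = 1.645

1.645


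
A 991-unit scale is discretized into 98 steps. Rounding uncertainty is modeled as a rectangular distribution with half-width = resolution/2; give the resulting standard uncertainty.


resolution = range / divisions
resolution = 991 / 98 = 10.112245
u_res = resolution / (2*sqrt(3))
u_res = 10.112245 / 3.4641016
u_res = 2.9192

2.9192


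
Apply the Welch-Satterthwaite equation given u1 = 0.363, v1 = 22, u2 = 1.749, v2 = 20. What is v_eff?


uc = sqrt(u1^2 + u2^2) = sqrt(0.363^2 + 1.749^2) = 1.7862727
v_eff = uc^4 / (u1^4/v1 + u2^4/v2)
= 1.7862727^4 / (0.363^4/22 + 1.749^4/20)
= 10.181014 / 0.46866359
v_eff = 21.7235

21.7235


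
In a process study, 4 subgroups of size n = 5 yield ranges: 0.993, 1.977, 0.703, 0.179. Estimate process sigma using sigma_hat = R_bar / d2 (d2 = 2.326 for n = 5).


R_bar = (0.993 + 1.977 + 0.703 + 0.179) / 4
R_bar = 3.852 / 4 = 0.963
sigma_hat = R_bar / d2 = 0.963 / 2.326 = 0.4140

0.4140


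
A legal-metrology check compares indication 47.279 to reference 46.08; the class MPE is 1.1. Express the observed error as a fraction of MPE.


e = indication - reference = 47.279 - 46.08 = 1.1990
|e| = 1.1990
ratio = |e| / MPE = 1.1990 / 1.1
ratio = 1.0900

1.0900


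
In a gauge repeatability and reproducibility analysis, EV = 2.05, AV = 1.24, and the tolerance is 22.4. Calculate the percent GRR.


GRR = sqrt(EV^2 + AV^2) = sqrt(2.05^2 + 1.24^2) = 2.3958506
%GRR = GRR / tol * 100 = 2.3958506 / 22.4 * 100
%GRR = 10.6958

10.6958


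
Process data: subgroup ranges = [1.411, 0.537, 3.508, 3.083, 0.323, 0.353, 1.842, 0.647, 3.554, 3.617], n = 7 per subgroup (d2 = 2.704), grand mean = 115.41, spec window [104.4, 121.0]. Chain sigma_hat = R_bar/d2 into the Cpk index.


R_bar = (1.411 + 0.537 + 3.508 + 3.083 + 0.323 + 0.353 + 1.842 + 0.647 + 3.554 + 3.617) / 10 = 1.8875
sigma = R_bar / d2 = 1.8875 / 2.704 = 0.69803994
Cp = (USL - LSL)/(6*sigma) = (121.0 - 104.4)/(6*0.69803994) = 3.9635
Cpu = (121.0 - 115.41)/(3*0.69803994) = 2.6694
Cpl = (115.41 - 104.4)/(3*0.69803994) = 5.2576
Cpk = min(Cpu, Cpl) = 2.6694

2.6694


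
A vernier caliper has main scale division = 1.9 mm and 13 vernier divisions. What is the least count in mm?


LC = MSD / n_div
= 1.9 / 13
= 0.1462

0.1462
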